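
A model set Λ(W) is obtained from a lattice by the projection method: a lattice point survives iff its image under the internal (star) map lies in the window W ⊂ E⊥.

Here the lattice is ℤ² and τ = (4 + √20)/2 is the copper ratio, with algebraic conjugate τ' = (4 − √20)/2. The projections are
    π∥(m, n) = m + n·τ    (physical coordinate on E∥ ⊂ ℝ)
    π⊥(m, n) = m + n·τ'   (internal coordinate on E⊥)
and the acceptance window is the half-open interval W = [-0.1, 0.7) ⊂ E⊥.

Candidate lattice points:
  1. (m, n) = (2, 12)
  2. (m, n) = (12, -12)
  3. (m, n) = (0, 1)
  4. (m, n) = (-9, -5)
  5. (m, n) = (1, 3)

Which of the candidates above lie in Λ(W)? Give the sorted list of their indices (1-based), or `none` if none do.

τ' = (4−√20)/2 ≈ -0.236068.
candidate 1: (m,n)=(2,12) → π∥ = 2+12·τ ≈ 52.832816, π⊥ = 2+12·τ' ≈ -0.832816 ∉ [-0.1, 0.7) ⇒ out
candidate 2: (m,n)=(12,-12) → π∥ = 12-12·τ ≈ -38.832816, π⊥ = 12-12·τ' ≈ 14.832816 ∉ [-0.1, 0.7) ⇒ out
candidate 3: (m,n)=(0,1) → π∥ = 0+1·τ ≈ 4.236068, π⊥ = 0+1·τ' ≈ -0.236068 ∉ [-0.1, 0.7) ⇒ out
candidate 4: (m,n)=(-9,-5) → π∥ = -9-5·τ ≈ -30.180340, π⊥ = -9-5·τ' ≈ -7.819660 ∉ [-0.1, 0.7) ⇒ out
candidate 5: (m,n)=(1,3) → π∥ = 1+3·τ ≈ 13.708204, π⊥ = 1+3·τ' ≈ 0.291796 ∈ [-0.1, 0.7) ⇒ IN Λ

5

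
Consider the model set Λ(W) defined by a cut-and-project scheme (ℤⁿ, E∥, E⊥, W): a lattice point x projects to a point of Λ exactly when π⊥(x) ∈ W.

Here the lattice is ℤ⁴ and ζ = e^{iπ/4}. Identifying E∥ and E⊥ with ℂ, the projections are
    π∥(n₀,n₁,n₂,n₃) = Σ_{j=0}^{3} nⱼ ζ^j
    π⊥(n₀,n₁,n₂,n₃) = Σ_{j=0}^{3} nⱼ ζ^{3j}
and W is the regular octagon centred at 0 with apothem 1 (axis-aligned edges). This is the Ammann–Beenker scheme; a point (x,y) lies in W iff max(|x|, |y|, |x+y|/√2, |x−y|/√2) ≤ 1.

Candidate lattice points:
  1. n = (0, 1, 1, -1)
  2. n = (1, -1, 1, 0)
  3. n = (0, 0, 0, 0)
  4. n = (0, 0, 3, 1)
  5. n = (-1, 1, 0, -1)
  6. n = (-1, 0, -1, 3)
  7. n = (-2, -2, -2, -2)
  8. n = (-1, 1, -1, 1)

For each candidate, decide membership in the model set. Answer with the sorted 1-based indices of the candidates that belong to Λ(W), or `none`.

Internal map: ζ^{3j} for j=0..3 gives (1,0), (−√2/2,√2/2), (0,−1), (√2/2,√2/2).
#1 (0, 1, 1, -1): internal (-1.4142, -1.0000); octagon support 1.7071 vs apothem 1 → ∉ W
#2 (1, -1, 1, 0): internal (1.7071, -1.7071); octagon support 2.4142 vs apothem 1 → ∉ W
#3 (0, 0, 0, 0): internal (0.0000, 0.0000); octagon support 0.0000 vs apothem 1 → ∈ W
#4 (0, 0, 3, 1): internal (0.7071, -2.2929); octagon support 2.2929 vs apothem 1 → ∉ W
#5 (-1, 1, 0, -1): internal (-2.4142, 0.0000); octagon support 2.4142 vs apothem 1 → ∉ W
#6 (-1, 0, -1, 3): internal (1.1213, 3.1213); octagon support 3.1213 vs apothem 1 → ∉ W
#7 (-2, -2, -2, -2): internal (-2.0000, -0.8284); octagon support 2.0000 vs apothem 1 → ∉ W
#8 (-1, 1, -1, 1): internal (-1.0000, 2.4142); octagon support 2.4142 vs apothem 1 → ∉ W

3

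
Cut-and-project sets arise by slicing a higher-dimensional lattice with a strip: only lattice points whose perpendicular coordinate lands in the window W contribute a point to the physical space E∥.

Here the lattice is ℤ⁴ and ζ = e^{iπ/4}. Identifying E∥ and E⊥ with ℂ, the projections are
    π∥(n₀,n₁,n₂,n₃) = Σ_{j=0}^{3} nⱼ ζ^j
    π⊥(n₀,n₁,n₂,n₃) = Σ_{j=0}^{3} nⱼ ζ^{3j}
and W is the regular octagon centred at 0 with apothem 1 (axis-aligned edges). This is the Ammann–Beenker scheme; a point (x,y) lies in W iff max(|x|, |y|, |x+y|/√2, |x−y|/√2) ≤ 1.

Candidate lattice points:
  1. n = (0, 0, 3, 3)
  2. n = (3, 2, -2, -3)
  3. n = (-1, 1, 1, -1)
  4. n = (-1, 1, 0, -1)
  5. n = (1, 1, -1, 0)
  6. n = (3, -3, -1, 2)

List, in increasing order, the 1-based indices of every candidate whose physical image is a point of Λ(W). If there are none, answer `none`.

none

With ζ = e^{iπ/4} the internal vectors are ζ^0,ζ^3,ζ^6,ζ^9.
candidate 1: n = (0, 0, 3, 3) → π⊥ ≈ (+2.1213, -0.8787); max(|x|,|y|,|x±y|/√2) = 2.1213 > 1 ⇒ ∉ W
candidate 2: n = (3, 2, -2, -3) → π⊥ ≈ (-0.5355, +1.2929); max(|x|,|y|,|x±y|/√2) = 1.2929 > 1 ⇒ ∉ W
candidate 3: n = (-1, 1, 1, -1) → π⊥ ≈ (-2.4142, -1.0000); max(|x|,|y|,|x±y|/√2) = 2.4142 > 1 ⇒ ∉ W
candidate 4: n = (-1, 1, 0, -1) → π⊥ ≈ (-2.4142, +0.0000); max(|x|,|y|,|x±y|/√2) = 2.4142 > 1 ⇒ ∉ W
candidate 5: n = (1, 1, -1, 0) → π⊥ ≈ (+0.2929, +1.7071); max(|x|,|y|,|x±y|/√2) = 1.7071 > 1 ⇒ ∉ W
candidate 6: n = (3, -3, -1, 2) → π⊥ ≈ (+6.5355, +0.2929); max(|x|,|y|,|x±y|/√2) = 6.5355 > 1 ⇒ ∉ W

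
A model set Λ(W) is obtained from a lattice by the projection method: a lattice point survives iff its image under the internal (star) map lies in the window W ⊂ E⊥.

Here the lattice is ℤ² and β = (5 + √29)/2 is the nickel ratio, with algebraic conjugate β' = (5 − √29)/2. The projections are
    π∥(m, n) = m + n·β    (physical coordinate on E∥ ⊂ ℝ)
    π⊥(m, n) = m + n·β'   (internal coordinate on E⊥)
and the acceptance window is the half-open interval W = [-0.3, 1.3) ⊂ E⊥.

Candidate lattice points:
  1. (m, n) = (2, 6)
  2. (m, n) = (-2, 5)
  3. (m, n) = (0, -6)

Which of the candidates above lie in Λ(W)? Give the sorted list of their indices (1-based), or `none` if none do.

1, 3

Compute β' = (5−√29)/2 = -0.19258, so π⊥(m,n) = m -0.19258·n.
candidate 1: (m,n)=(2,6) → π∥ = 2+6·β ≈ 33.15549, π⊥ = 2+6·β' ≈ 0.84451 ∈ [-0.3, 1.3) ⇒ IN Λ
candidate 2: (m,n)=(-2,5) → π∥ = -2+5·β ≈ 23.96291, π⊥ = -2+5·β' ≈ -2.96291 ∉ [-0.3, 1.3) ⇒ out
candidate 3: (m,n)=(0,-6) → π∥ = 0-6·β ≈ -31.15549, π⊥ = 0-6·β' ≈ 1.15549 ∈ [-0.3, 1.3) ⇒ IN Λ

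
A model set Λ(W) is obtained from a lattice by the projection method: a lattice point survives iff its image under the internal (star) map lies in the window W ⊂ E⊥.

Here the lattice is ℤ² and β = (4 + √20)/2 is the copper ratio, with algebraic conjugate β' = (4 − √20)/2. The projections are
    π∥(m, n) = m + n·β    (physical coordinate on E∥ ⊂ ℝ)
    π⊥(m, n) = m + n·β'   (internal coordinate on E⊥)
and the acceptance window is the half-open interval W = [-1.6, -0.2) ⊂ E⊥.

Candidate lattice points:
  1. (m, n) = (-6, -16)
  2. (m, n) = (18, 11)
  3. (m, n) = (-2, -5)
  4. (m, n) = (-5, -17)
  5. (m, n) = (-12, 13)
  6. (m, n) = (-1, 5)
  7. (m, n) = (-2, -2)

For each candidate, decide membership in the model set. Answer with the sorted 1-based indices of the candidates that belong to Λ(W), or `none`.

Numerically β ≈ 4.2361 and β' = −1/β ≈ -0.2361.
#1 (-6,-16): internal coord -6 + (-16)·β' = -2.2229; -2.2229 ∉ [-1.6, -0.2) → out
#2 (18,11): internal coord 18 + (11)·β' = +15.4033; +15.4033 ∉ [-1.6, -0.2) → out
#3 (-2,-5): internal coord -2 + (-5)·β' = -0.8197; -0.8197 ∈ [-1.6, -0.2) → IN Λ
#4 (-5,-17): internal coord -5 + (-17)·β' = -0.9868; -0.9868 ∈ [-1.6, -0.2) → IN Λ
#5 (-12,13): internal coord -12 + (13)·β' = -15.0689; -15.0689 ∉ [-1.6, -0.2) → out
#6 (-1,5): internal coord -1 + (5)·β' = -2.1803; -2.1803 ∉ [-1.6, -0.2) → out
#7 (-2,-2): internal coord -2 + (-2)·β' = -1.5279; -1.5279 ∈ [-1.6, -0.2) → IN Λ

3, 4, 7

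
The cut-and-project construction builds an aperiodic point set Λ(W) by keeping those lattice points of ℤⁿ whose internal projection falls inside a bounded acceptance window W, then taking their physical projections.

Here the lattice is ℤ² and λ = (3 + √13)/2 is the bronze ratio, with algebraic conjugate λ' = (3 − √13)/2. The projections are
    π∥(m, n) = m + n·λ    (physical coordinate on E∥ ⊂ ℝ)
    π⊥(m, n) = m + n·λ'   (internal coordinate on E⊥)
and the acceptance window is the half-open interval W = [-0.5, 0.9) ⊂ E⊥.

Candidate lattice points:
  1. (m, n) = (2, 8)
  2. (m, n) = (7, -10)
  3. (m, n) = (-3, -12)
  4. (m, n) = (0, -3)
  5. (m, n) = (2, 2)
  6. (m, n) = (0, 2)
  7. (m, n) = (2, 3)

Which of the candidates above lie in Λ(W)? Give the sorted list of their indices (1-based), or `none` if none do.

1, 3

λ' = (3−√13)/2 ≈ -0.302776.
[1] lift (2,8): star map gives -0.422205; window check -0.5 ≤ -0.422205 < 0.9 is true → IN Λ
[2] lift (7,-10): star map gives 10.027756; window check -0.5 ≤ 10.027756 < 0.9 is false → out
[3] lift (-3,-12): star map gives 0.633308; window check -0.5 ≤ 0.633308 < 0.9 is true → IN Λ
[4] lift (0,-3): star map gives 0.908327; window check -0.5 ≤ 0.908327 < 0.9 is false → out
[5] lift (2,2): star map gives 1.394449; window check -0.5 ≤ 1.394449 < 0.9 is false → out
[6] lift (0,2): star map gives -0.605551; window check -0.5 ≤ -0.605551 < 0.9 is false → out
[7] lift (2,3): star map gives 1.091673; window check -0.5 ≤ 1.091673 < 0.9 is false → out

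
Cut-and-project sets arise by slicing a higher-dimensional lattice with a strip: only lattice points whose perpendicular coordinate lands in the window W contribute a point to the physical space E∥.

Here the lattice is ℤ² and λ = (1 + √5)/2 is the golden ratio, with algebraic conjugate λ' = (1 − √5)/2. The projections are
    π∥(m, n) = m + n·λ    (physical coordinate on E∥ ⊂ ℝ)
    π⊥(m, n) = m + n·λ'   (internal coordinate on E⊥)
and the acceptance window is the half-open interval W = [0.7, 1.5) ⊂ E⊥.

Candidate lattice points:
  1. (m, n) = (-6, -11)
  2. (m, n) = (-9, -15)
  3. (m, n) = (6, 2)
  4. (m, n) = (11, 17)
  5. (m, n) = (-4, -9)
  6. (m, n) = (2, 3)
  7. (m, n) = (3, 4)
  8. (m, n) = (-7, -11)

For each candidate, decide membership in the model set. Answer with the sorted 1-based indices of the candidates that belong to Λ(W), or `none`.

1

Numerically λ ≈ 1.61803 and λ' = −1/λ ≈ -0.61803.
[1] lift (-6,-11): star map gives 0.79837; window check 0.7 ≤ 0.79837 < 1.5 is true → IN Λ
[2] lift (-9,-15): star map gives 0.27051; window check 0.7 ≤ 0.27051 < 1.5 is false → out
[3] lift (6,2): star map gives 4.76393; window check 0.7 ≤ 4.76393 < 1.5 is false → out
[4] lift (11,17): star map gives 0.49342; window check 0.7 ≤ 0.49342 < 1.5 is false → out
[5] lift (-4,-9): star map gives 1.56231; window check 0.7 ≤ 1.56231 < 1.5 is false → out
[6] lift (2,3): star map gives 0.14590; window check 0.7 ≤ 0.14590 < 1.5 is false → out
[7] lift (3,4): star map gives 0.52786; window check 0.7 ≤ 0.52786 < 1.5 is false → out
[8] lift (-7,-11): star map gives -0.20163; window check 0.7 ≤ -0.20163 < 1.5 is false → out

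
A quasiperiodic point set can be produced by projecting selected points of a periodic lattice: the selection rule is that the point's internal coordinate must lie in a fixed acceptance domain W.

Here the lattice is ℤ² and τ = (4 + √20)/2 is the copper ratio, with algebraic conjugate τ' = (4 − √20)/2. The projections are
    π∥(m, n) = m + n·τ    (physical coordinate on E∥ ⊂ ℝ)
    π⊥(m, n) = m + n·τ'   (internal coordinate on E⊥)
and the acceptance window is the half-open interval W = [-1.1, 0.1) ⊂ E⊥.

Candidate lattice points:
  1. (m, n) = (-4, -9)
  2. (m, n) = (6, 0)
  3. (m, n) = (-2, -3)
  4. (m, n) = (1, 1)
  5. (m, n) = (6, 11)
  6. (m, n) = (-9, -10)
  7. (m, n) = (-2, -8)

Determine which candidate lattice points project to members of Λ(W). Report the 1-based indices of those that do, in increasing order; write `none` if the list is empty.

Numerically τ ≈ 4.2361 and τ' = −1/τ ≈ -0.2361.
#1 (-4,-9): internal coord -4 + (-9)·τ' = -1.8754; -1.8754 ∉ [-1.1, 0.1) → out
#2 (6,0): internal coord 6 + (0)·τ' = +6.0000; +6.0000 ∉ [-1.1, 0.1) → out
#3 (-2,-3): internal coord -2 + (-3)·τ' = -1.2918; -1.2918 ∉ [-1.1, 0.1) → out
#4 (1,1): internal coord 1 + (1)·τ' = +0.7639; +0.7639 ∉ [-1.1, 0.1) → out
#5 (6,11): internal coord 6 + (11)·τ' = +3.4033; +3.4033 ∉ [-1.1, 0.1) → out
#6 (-9,-10): internal coord -9 + (-10)·τ' = -6.6393; -6.6393 ∉ [-1.1, 0.1) → out
#7 (-2,-8): internal coord -2 + (-8)·τ' = -0.1115; -0.1115 ∈ [-1.1, 0.1) → IN Λ

7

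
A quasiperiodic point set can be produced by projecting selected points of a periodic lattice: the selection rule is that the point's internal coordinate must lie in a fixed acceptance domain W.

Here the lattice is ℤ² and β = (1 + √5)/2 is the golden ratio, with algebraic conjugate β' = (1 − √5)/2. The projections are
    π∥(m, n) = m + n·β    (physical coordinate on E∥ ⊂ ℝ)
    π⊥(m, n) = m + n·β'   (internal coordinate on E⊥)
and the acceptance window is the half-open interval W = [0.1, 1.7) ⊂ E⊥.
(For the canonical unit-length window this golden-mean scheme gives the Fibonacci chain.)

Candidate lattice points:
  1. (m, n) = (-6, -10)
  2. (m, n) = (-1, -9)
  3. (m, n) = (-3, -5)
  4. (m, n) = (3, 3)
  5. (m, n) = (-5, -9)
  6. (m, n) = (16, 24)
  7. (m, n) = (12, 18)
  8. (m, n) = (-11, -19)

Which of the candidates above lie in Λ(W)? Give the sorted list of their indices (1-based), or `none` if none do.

1, 4, 5, 6, 7, 8

Compute β' = (1−√5)/2 = -0.618034, so π⊥(m,n) = m -0.618034·n.
#1 (-6,-10): internal coord -6 + (-10)·β' = +0.180340; +0.180340 ∈ [0.1, 1.7) → IN Λ
#2 (-1,-9): internal coord -1 + (-9)·β' = +4.562306; +4.562306 ∉ [0.1, 1.7) → out
#3 (-3,-5): internal coord -3 + (-5)·β' = +0.090170; +0.090170 ∉ [0.1, 1.7) → out
#4 (3,3): internal coord 3 + (3)·β' = +1.145898; +1.145898 ∈ [0.1, 1.7) → IN Λ
#5 (-5,-9): internal coord -5 + (-9)·β' = +0.562306; +0.562306 ∈ [0.1, 1.7) → IN Λ
#6 (16,24): internal coord 16 + (24)·β' = +1.167184; +1.167184 ∈ [0.1, 1.7) → IN Λ
#7 (12,18): internal coord 12 + (18)·β' = +0.875388; +0.875388 ∈ [0.1, 1.7) → IN Λ
#8 (-11,-19): internal coord -11 + (-19)·β' = +0.742646; +0.742646 ∈ [0.1, 1.7) → IN Λ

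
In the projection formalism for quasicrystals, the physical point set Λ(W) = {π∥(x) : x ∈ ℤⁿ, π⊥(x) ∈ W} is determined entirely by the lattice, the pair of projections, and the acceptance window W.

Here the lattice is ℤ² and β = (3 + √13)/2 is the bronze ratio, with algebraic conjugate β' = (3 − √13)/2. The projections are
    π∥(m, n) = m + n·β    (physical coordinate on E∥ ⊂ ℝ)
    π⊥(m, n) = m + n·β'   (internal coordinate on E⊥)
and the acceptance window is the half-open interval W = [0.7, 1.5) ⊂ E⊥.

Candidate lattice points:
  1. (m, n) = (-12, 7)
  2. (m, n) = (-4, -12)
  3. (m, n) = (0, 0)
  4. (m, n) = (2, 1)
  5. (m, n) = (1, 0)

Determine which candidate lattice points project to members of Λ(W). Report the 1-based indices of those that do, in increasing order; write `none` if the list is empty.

Compute β' = (3−√13)/2 = -0.3028, so π⊥(m,n) = m -0.3028·n.
#1 (-12,7): internal coord -12 + (7)·β' = -14.1194; -14.1194 ∉ [0.7, 1.5) → out
#2 (-4,-12): internal coord -4 + (-12)·β' = -0.3667; -0.3667 ∉ [0.7, 1.5) → out
#3 (0,0): internal coord 0 + (0)·β' = +0.0000; +0.0000 ∉ [0.7, 1.5) → out
#4 (2,1): internal coord 2 + (1)·β' = +1.6972; +1.6972 ∉ [0.7, 1.5) → out
#5 (1,0): internal coord 1 + (0)·β' = +1.0000; +1.0000 ∈ [0.7, 1.5) → IN Λ

5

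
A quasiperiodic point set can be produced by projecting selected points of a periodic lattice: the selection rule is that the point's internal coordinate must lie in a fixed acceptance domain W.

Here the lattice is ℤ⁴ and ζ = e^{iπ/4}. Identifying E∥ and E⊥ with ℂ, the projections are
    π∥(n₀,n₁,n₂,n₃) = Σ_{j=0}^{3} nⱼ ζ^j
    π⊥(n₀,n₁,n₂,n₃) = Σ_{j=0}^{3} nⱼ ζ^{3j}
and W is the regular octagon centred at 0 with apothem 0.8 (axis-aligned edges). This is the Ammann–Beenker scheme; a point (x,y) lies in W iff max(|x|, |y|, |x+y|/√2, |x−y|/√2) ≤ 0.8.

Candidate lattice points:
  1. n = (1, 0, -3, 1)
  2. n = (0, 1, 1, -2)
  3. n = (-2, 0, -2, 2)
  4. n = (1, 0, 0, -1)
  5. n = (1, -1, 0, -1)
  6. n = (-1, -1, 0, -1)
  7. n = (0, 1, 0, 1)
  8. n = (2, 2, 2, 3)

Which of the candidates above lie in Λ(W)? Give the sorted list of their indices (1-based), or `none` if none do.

Internal map: ζ^{3j} for j=0..3 gives (1,0), (−√2/2,√2/2), (0,−1), (√2/2,√2/2).
#1 (1, 0, -3, 1): internal (1.70711, 3.70711); octagon support 3.82843 vs apothem 0.8 → ∉ W
#2 (0, 1, 1, -2): internal (-2.12132, -1.70711); octagon support 2.70711 vs apothem 0.8 → ∉ W
#3 (-2, 0, -2, 2): internal (-0.58579, 3.41421); octagon support 3.41421 vs apothem 0.8 → ∉ W
#4 (1, 0, 0, -1): internal (0.29289, -0.70711); octagon support 0.70711 vs apothem 0.8 → ∈ W
#5 (1, -1, 0, -1): internal (1.00000, -1.41421); octagon support 1.70711 vs apothem 0.8 → ∉ W
#6 (-1, -1, 0, -1): internal (-1.00000, -1.41421); octagon support 1.70711 vs apothem 0.8 → ∉ W
#7 (0, 1, 0, 1): internal (0.00000, 1.41421); octagon support 1.41421 vs apothem 0.8 → ∉ W
#8 (2, 2, 2, 3): internal (2.70711, 1.53553); octagon support 3.00000 vs apothem 0.8 → ∉ W

4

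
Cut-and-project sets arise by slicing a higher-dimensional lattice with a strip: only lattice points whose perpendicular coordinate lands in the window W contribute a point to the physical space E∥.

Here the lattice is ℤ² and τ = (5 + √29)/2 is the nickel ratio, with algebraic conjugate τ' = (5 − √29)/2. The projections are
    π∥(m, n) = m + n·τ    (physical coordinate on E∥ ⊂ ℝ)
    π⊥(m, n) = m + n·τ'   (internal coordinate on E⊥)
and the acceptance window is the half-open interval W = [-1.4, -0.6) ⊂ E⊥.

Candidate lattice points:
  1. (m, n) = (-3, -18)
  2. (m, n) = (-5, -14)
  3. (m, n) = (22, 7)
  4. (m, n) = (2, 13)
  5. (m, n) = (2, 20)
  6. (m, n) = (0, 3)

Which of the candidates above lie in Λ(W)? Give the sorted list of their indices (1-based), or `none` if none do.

τ' = (5−√29)/2 ≈ -0.192582.
#1 (-3,-18): internal coord -3 + (-18)·τ' = +0.466483; +0.466483 ∉ [-1.4, -0.6) → out
#2 (-5,-14): internal coord -5 + (-14)·τ' = -2.303846; -2.303846 ∉ [-1.4, -0.6) → out
#3 (22,7): internal coord 22 + (7)·τ' = +20.651923; +20.651923 ∉ [-1.4, -0.6) → out
#4 (2,13): internal coord 2 + (13)·τ' = -0.503571; -0.503571 ∉ [-1.4, -0.6) → out
#5 (2,20): internal coord 2 + (20)·τ' = -1.851648; -1.851648 ∉ [-1.4, -0.6) → out
#6 (0,3): internal coord 0 + (3)·τ' = -0.577747; -0.577747 ∉ [-1.4, -0.6) → out

none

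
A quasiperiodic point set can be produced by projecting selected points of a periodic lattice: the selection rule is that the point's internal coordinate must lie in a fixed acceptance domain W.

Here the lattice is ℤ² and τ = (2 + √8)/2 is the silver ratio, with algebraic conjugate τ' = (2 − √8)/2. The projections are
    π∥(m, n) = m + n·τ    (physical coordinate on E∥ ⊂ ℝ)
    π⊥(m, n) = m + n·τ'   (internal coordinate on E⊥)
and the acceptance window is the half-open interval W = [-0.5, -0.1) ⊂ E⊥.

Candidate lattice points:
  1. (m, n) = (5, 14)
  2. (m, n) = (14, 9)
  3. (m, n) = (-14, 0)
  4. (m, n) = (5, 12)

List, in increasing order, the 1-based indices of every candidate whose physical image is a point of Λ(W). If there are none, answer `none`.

none

Compute τ' = (2−√8)/2 = -0.4142, so π⊥(m,n) = m -0.4142·n.
candidate 1: (m,n)=(5,14) → π∥ = 5+14·τ ≈ 38.7990, π⊥ = 5+14·τ' ≈ -0.7990 ∉ [-0.5, -0.1) ⇒ out
candidate 2: (m,n)=(14,9) → π∥ = 14+9·τ ≈ 35.7279, π⊥ = 14+9·τ' ≈ 10.2721 ∉ [-0.5, -0.1) ⇒ out
candidate 3: (m,n)=(-14,0) → π∥ = -14+0·τ ≈ -14.0000, π⊥ = -14+0·τ' ≈ -14.0000 ∉ [-0.5, -0.1) ⇒ out
candidate 4: (m,n)=(5,12) → π∥ = 5+12·τ ≈ 33.9706, π⊥ = 5+12·τ' ≈ 0.0294 ∉ [-0.5, -0.1) ⇒ out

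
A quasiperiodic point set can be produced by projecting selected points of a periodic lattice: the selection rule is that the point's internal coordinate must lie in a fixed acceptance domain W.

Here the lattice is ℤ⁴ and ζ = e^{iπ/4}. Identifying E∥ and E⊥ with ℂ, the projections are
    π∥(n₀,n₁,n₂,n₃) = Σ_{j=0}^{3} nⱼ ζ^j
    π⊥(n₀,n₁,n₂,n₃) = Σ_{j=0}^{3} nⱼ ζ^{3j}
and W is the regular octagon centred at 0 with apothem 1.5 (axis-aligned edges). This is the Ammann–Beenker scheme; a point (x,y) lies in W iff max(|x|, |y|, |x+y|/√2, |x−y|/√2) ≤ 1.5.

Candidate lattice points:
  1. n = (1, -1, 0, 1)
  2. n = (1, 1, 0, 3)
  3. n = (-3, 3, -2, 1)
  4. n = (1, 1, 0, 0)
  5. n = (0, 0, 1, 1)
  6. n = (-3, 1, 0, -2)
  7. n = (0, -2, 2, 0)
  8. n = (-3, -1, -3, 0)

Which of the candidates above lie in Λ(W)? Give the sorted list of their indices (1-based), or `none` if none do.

Internal map: ζ^{3j} for j=0..3 gives (1,0), (−√2/2,√2/2), (0,−1), (√2/2,√2/2).
#1 (1, -1, 0, 1): internal (2.41421, 0.00000); octagon support 2.41421 vs apothem 1.5 → ∉ W
#2 (1, 1, 0, 3): internal (2.41421, 2.82843); octagon support 3.70711 vs apothem 1.5 → ∉ W
#3 (-3, 3, -2, 1): internal (-4.41421, 4.82843); octagon support 6.53553 vs apothem 1.5 → ∉ W
#4 (1, 1, 0, 0): internal (0.29289, 0.70711); octagon support 0.70711 vs apothem 1.5 → ∈ W
#5 (0, 0, 1, 1): internal (0.70711, -0.29289); octagon support 0.70711 vs apothem 1.5 → ∈ W
#6 (-3, 1, 0, -2): internal (-5.12132, -0.70711); octagon support 5.12132 vs apothem 1.5 → ∉ W
#7 (0, -2, 2, 0): internal (1.41421, -3.41421); octagon support 3.41421 vs apothem 1.5 → ∉ W
#8 (-3, -1, -3, 0): internal (-2.29289, 2.29289); octagon support 3.24264 vs apothem 1.5 → ∉ W

4, 5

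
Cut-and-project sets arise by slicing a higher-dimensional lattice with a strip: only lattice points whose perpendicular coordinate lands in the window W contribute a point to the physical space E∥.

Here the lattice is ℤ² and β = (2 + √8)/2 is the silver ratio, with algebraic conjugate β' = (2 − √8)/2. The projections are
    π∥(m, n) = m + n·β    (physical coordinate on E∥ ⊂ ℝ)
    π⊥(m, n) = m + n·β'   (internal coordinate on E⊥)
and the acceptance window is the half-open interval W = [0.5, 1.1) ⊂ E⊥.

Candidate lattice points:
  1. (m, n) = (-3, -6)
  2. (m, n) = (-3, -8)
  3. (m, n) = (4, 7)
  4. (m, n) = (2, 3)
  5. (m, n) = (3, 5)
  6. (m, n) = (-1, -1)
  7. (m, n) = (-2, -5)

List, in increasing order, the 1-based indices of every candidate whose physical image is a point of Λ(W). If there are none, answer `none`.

4, 5

β' = (2−√8)/2 ≈ -0.414214.
#1 (-3,-6): internal coord -3 + (-6)·β' = -0.514719; -0.514719 ∉ [0.5, 1.1) → out
#2 (-3,-8): internal coord -3 + (-8)·β' = +0.313708; +0.313708 ∉ [0.5, 1.1) → out
#3 (4,7): internal coord 4 + (7)·β' = +1.100505; +1.100505 ∉ [0.5, 1.1) → out
#4 (2,3): internal coord 2 + (3)·β' = +0.757359; +0.757359 ∈ [0.5, 1.1) → IN Λ
#5 (3,5): internal coord 3 + (5)·β' = +0.928932; +0.928932 ∈ [0.5, 1.1) → IN Λ
#6 (-1,-1): internal coord -1 + (-1)·β' = -0.585786; -0.585786 ∉ [0.5, 1.1) → out
#7 (-2,-5): internal coord -2 + (-5)·β' = +0.071068; +0.071068 ∉ [0.5, 1.1) → out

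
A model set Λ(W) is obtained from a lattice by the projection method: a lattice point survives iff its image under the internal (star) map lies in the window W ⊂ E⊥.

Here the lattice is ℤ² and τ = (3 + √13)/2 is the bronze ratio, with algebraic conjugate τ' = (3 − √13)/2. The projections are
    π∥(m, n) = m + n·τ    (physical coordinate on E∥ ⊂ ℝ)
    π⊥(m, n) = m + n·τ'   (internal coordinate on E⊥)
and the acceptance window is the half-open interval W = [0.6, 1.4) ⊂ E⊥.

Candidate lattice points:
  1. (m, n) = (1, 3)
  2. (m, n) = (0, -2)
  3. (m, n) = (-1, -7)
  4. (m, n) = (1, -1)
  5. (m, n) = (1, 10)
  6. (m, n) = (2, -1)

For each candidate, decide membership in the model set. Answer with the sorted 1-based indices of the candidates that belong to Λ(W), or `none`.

Numerically τ ≈ 3.3028 and τ' = −1/τ ≈ -0.3028.
#1 (1,3): internal coord 1 + (3)·τ' = +0.0917; +0.0917 ∉ [0.6, 1.4) → out
#2 (0,-2): internal coord 0 + (-2)·τ' = +0.6056; +0.6056 ∈ [0.6, 1.4) → IN Λ
#3 (-1,-7): internal coord -1 + (-7)·τ' = +1.1194; +1.1194 ∈ [0.6, 1.4) → IN Λ
#4 (1,-1): internal coord 1 + (-1)·τ' = +1.3028; +1.3028 ∈ [0.6, 1.4) → IN Λ
#5 (1,10): internal coord 1 + (10)·τ' = -2.0278; -2.0278 ∉ [0.6, 1.4) → out
#6 (2,-1): internal coord 2 + (-1)·τ' = +2.3028; +2.3028 ∉ [0.6, 1.4) → out

2, 3, 4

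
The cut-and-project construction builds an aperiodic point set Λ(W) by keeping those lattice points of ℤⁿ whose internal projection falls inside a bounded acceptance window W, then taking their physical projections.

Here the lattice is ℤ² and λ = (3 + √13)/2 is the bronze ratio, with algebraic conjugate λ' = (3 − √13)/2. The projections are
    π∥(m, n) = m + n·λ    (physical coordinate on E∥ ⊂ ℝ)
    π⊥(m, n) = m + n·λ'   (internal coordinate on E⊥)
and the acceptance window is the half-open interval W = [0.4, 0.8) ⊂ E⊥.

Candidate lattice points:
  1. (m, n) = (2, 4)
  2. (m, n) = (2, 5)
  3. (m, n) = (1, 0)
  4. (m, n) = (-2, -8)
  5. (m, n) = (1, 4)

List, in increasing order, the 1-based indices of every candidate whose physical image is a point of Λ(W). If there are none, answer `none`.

1, 2, 4

Compute λ' = (3−√13)/2 = -0.30278, so π⊥(m,n) = m -0.30278·n.
#1 (2,4): internal coord 2 + (4)·λ' = +0.78890; +0.78890 ∈ [0.4, 0.8) → IN Λ
#2 (2,5): internal coord 2 + (5)·λ' = +0.48612; +0.48612 ∈ [0.4, 0.8) → IN Λ
#3 (1,0): internal coord 1 + (0)·λ' = +1.00000; +1.00000 ∉ [0.4, 0.8) → out
#4 (-2,-8): internal coord -2 + (-8)·λ' = +0.42221; +0.42221 ∈ [0.4, 0.8) → IN Λ
#5 (1,4): internal coord 1 + (4)·λ' = -0.21110; -0.21110 ∉ [0.4, 0.8) → out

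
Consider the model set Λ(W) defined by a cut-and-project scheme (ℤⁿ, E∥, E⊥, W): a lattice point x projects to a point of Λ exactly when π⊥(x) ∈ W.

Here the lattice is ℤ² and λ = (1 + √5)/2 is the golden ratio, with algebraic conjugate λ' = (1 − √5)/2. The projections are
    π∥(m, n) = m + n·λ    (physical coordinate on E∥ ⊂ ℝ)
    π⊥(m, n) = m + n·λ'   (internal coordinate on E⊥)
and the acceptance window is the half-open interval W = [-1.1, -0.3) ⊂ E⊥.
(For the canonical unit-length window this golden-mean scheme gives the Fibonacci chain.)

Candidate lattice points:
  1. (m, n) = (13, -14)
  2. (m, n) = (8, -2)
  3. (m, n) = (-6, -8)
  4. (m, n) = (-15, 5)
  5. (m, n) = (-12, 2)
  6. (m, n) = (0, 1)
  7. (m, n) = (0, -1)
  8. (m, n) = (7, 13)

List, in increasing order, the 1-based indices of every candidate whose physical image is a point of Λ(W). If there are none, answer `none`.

3, 6, 8

Compute λ' = (1−√5)/2 = -0.6180, so π⊥(m,n) = m -0.6180·n.
[1] lift (13,-14): star map gives 21.6525; window check -1.1 ≤ 21.6525 < -0.3 is false → out
[2] lift (8,-2): star map gives 9.2361; window check -1.1 ≤ 9.2361 < -0.3 is false → out
[3] lift (-6,-8): star map gives -1.0557; window check -1.1 ≤ -1.0557 < -0.3 is true → IN Λ
[4] lift (-15,5): star map gives -18.0902; window check -1.1 ≤ -18.0902 < -0.3 is false → out
[5] lift (-12,2): star map gives -13.2361; window check -1.1 ≤ -13.2361 < -0.3 is false → out
[6] lift (0,1): star map gives -0.6180; window check -1.1 ≤ -0.6180 < -0.3 is true → IN Λ
[7] lift (0,-1): star map gives 0.6180; window check -1.1 ≤ 0.6180 < -0.3 is false → out
[8] lift (7,13): star map gives -1.0344; window check -1.1 ≤ -1.0344 < -0.3 is true → IN Λ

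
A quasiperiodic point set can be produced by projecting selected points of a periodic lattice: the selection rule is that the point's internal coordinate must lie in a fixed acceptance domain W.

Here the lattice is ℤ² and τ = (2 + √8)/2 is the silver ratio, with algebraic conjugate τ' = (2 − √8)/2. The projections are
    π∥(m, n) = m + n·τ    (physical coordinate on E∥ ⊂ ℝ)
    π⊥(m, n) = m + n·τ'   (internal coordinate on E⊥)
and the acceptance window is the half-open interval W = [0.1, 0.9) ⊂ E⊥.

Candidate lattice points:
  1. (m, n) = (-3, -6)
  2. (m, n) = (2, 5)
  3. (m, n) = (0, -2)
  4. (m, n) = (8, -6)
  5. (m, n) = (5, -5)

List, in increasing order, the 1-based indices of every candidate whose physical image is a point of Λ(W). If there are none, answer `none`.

3

Numerically τ ≈ 2.414214 and τ' = −1/τ ≈ -0.414214.
#1 (-3,-6): internal coord -3 + (-6)·τ' = -0.514719; -0.514719 ∉ [0.1, 0.9) → out
#2 (2,5): internal coord 2 + (5)·τ' = -0.071068; -0.071068 ∉ [0.1, 0.9) → out
#3 (0,-2): internal coord 0 + (-2)·τ' = +0.828427; +0.828427 ∈ [0.1, 0.9) → IN Λ
#4 (8,-6): internal coord 8 + (-6)·τ' = +10.485281; +10.485281 ∉ [0.1, 0.9) → out
#5 (5,-5): internal coord 5 + (-5)·τ' = +7.071068; +7.071068 ∉ [0.1, 0.9) → out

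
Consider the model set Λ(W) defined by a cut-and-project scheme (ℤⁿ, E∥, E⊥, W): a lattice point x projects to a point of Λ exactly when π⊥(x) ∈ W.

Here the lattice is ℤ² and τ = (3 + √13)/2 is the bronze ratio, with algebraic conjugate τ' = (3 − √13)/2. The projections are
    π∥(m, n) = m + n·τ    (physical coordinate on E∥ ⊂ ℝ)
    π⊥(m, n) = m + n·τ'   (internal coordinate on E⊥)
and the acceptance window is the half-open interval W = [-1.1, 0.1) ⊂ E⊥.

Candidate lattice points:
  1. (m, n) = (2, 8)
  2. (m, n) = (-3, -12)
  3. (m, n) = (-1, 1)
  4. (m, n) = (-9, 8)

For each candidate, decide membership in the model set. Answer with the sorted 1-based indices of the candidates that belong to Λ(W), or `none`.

Numerically τ ≈ 3.302776 and τ' = −1/τ ≈ -0.302776.
#1 (2,8): internal coord 2 + (8)·τ' = -0.422205; -0.422205 ∈ [-1.1, 0.1) → IN Λ
#2 (-3,-12): internal coord -3 + (-12)·τ' = +0.633308; +0.633308 ∉ [-1.1, 0.1) → out
#3 (-1,1): internal coord -1 + (1)·τ' = -1.302776; -1.302776 ∉ [-1.1, 0.1) → out
#4 (-9,8): internal coord -9 + (8)·τ' = -11.422205; -11.422205 ∉ [-1.1, 0.1) → out

1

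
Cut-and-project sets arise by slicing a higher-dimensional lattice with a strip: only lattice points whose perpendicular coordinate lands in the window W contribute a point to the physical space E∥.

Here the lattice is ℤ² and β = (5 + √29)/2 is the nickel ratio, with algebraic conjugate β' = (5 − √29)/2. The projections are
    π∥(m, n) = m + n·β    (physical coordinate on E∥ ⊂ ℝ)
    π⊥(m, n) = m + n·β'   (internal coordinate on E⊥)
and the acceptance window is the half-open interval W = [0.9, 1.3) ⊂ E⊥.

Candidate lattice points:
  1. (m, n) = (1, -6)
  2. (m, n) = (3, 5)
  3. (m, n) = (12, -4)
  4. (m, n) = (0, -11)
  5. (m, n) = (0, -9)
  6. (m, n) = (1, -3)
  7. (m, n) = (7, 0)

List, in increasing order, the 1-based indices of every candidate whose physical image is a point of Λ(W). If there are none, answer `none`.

none

Numerically β ≈ 5.192582 and β' = −1/β ≈ -0.192582.
#1 (1,-6): internal coord 1 + (-6)·β' = +2.155494; +2.155494 ∉ [0.9, 1.3) → out
#2 (3,5): internal coord 3 + (5)·β' = +2.037088; +2.037088 ∉ [0.9, 1.3) → out
#3 (12,-4): internal coord 12 + (-4)·β' = +12.770330; +12.770330 ∉ [0.9, 1.3) → out
#4 (0,-11): internal coord 0 + (-11)·β' = +2.118406; +2.118406 ∉ [0.9, 1.3) → out
#5 (0,-9): internal coord 0 + (-9)·β' = +1.733242; +1.733242 ∉ [0.9, 1.3) → out
#6 (1,-3): internal coord 1 + (-3)·β' = +1.577747; +1.577747 ∉ [0.9, 1.3) → out
#7 (7,0): internal coord 7 + (0)·β' = +7.000000; +7.000000 ∉ [0.9, 1.3) → out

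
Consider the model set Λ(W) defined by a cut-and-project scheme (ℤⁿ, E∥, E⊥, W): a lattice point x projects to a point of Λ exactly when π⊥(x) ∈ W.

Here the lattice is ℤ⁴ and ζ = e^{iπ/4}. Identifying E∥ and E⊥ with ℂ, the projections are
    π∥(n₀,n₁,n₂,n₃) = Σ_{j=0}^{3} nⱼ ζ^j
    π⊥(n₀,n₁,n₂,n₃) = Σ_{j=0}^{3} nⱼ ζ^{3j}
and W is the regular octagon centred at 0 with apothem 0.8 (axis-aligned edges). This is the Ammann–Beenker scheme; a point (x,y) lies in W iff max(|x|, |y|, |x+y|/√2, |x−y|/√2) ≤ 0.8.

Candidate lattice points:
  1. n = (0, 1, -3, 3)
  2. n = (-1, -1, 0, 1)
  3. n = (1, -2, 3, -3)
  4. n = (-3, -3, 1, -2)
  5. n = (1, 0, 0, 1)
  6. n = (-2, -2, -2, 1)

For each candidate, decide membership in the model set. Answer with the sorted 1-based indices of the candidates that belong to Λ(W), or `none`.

2

π⊥(n) = n₀ + n₁ζ³ + n₂ζ⁶ + n₃ζ⁹ where ζ = e^{iπ/4}.
candidate 1: n = (0, 1, -3, 3) → π⊥ ≈ (+1.41421, +5.82843); max(|x|,|y|,|x±y|/√2) = 5.82843 > 0.8 ⇒ ∉ W
candidate 2: n = (-1, -1, 0, 1) → π⊥ ≈ (+0.41421, +0.00000); max(|x|,|y|,|x±y|/√2) = 0.41421 ≤ 0.8 ⇒ ∈ W
candidate 3: n = (1, -2, 3, -3) → π⊥ ≈ (+0.29289, -6.53553); max(|x|,|y|,|x±y|/√2) = 6.53553 > 0.8 ⇒ ∉ W
candidate 4: n = (-3, -3, 1, -2) → π⊥ ≈ (-2.29289, -4.53553); max(|x|,|y|,|x±y|/√2) = 4.82843 > 0.8 ⇒ ∉ W
candidate 5: n = (1, 0, 0, 1) → π⊥ ≈ (+1.70711, +0.70711); max(|x|,|y|,|x±y|/√2) = 1.70711 > 0.8 ⇒ ∉ W
candidate 6: n = (-2, -2, -2, 1) → π⊥ ≈ (+0.12132, +1.29289); max(|x|,|y|,|x±y|/√2) = 1.29289 > 0.8 ⇒ ∉ W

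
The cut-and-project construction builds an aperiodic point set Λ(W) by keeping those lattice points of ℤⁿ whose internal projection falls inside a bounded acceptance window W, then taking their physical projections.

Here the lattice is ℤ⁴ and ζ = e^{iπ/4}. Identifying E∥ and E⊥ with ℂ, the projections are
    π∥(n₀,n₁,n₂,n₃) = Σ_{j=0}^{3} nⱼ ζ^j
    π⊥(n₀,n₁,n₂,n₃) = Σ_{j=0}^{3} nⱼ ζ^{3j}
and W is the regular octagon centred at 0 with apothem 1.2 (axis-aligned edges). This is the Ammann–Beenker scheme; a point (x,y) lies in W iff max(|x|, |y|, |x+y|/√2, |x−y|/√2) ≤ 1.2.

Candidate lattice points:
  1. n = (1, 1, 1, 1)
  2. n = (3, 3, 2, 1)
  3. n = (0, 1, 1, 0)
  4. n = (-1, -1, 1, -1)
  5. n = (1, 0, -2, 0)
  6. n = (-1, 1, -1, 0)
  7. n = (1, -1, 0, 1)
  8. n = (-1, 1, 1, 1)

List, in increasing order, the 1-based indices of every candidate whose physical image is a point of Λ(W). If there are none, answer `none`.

1, 3, 8

π⊥(n) = n₀ + n₁ζ³ + n₂ζ⁶ + n₃ζ⁹ where ζ = e^{iπ/4}.
#1 (1, 1, 1, 1): internal (1.0000, 0.4142); octagon support 1.0000 vs apothem 1.2 → ∈ W
#2 (3, 3, 2, 1): internal (1.5858, 0.8284); octagon support 1.7071 vs apothem 1.2 → ∉ W
#3 (0, 1, 1, 0): internal (-0.7071, -0.2929); octagon support 0.7071 vs apothem 1.2 → ∈ W
#4 (-1, -1, 1, -1): internal (-1.0000, -2.4142); octagon support 2.4142 vs apothem 1.2 → ∉ W
#5 (1, 0, -2, 0): internal (1.0000, 2.0000); octagon support 2.1213 vs apothem 1.2 → ∉ W
#6 (-1, 1, -1, 0): internal (-1.7071, 1.7071); octagon support 2.4142 vs apothem 1.2 → ∉ W
#7 (1, -1, 0, 1): internal (2.4142, 0.0000); octagon support 2.4142 vs apothem 1.2 → ∉ W
#8 (-1, 1, 1, 1): internal (-1.0000, 0.4142); octagon support 1.0000 vs apothem 1.2 → ∈ W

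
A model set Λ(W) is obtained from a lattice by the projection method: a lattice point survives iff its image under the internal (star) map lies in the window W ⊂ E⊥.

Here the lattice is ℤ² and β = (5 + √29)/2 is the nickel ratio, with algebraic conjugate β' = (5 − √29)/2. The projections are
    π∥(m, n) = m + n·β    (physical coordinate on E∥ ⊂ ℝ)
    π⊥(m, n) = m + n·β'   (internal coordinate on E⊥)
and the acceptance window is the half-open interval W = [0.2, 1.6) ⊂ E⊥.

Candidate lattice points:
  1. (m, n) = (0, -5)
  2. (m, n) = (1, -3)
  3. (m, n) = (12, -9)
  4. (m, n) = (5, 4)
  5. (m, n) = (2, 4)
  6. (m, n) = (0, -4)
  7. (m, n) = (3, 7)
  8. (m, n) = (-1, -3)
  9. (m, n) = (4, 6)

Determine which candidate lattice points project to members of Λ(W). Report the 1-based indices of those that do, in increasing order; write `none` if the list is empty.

Numerically β ≈ 5.192582 and β' = −1/β ≈ -0.192582.
candidate 1: (m,n)=(0,-5) → π∥ = 0-5·β ≈ -25.962912, π⊥ = 0-5·β' ≈ 0.962912 ∈ [0.2, 1.6) ⇒ IN Λ
candidate 2: (m,n)=(1,-3) → π∥ = 1-3·β ≈ -14.577747, π⊥ = 1-3·β' ≈ 1.577747 ∈ [0.2, 1.6) ⇒ IN Λ
candidate 3: (m,n)=(12,-9) → π∥ = 12-9·β ≈ -34.733242, π⊥ = 12-9·β' ≈ 13.733242 ∉ [0.2, 1.6) ⇒ out
candidate 4: (m,n)=(5,4) → π∥ = 5+4·β ≈ 25.770330, π⊥ = 5+4·β' ≈ 4.229670 ∉ [0.2, 1.6) ⇒ out
candidate 5: (m,n)=(2,4) → π∥ = 2+4·β ≈ 22.770330, π⊥ = 2+4·β' ≈ 1.229670 ∈ [0.2, 1.6) ⇒ IN Λ
candidate 6: (m,n)=(0,-4) → π∥ = 0-4·β ≈ -20.770330, π⊥ = 0-4·β' ≈ 0.770330 ∈ [0.2, 1.6) ⇒ IN Λ
candidate 7: (m,n)=(3,7) → π∥ = 3+7·β ≈ 39.348077, π⊥ = 3+7·β' ≈ 1.651923 ∉ [0.2, 1.6) ⇒ out
candidate 8: (m,n)=(-1,-3) → π∥ = -1-3·β ≈ -16.577747, π⊥ = -1-3·β' ≈ -0.422253 ∉ [0.2, 1.6) ⇒ out
candidate 9: (m,n)=(4,6) → π∥ = 4+6·β ≈ 35.155494, π⊥ = 4+6·β' ≈ 2.844506 ∉ [0.2, 1.6) ⇒ out

1, 2, 5, 6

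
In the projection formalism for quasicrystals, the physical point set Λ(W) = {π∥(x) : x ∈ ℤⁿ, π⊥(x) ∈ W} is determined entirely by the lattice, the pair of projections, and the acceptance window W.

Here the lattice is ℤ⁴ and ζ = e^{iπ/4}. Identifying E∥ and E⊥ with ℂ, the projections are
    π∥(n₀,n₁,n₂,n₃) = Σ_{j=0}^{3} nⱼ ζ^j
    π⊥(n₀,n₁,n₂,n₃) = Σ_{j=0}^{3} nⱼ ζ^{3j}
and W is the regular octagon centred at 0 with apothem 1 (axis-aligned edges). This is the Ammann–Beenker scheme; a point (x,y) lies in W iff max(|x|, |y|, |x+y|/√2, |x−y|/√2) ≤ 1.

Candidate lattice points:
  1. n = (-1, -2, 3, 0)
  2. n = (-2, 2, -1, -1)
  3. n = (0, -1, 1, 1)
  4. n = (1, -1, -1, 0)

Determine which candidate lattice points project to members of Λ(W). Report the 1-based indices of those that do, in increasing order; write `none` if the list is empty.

Internal map: ζ^{3j} for j=0..3 gives (1,0), (−√2/2,√2/2), (0,−1), (√2/2,√2/2).
candidate 1: n = (-1, -2, 3, 0) → π⊥ ≈ (+0.4142, -4.4142); max(|x|,|y|,|x±y|/√2) = 4.4142 > 1 ⇒ ∉ W
candidate 2: n = (-2, 2, -1, -1) → π⊥ ≈ (-4.1213, +1.7071); max(|x|,|y|,|x±y|/√2) = 4.1213 > 1 ⇒ ∉ W
candidate 3: n = (0, -1, 1, 1) → π⊥ ≈ (+1.4142, -1.0000); max(|x|,|y|,|x±y|/√2) = 1.7071 > 1 ⇒ ∉ W
candidate 4: n = (1, -1, -1, 0) → π⊥ ≈ (+1.7071, +0.2929); max(|x|,|y|,|x±y|/√2) = 1.7071 > 1 ⇒ ∉ W

none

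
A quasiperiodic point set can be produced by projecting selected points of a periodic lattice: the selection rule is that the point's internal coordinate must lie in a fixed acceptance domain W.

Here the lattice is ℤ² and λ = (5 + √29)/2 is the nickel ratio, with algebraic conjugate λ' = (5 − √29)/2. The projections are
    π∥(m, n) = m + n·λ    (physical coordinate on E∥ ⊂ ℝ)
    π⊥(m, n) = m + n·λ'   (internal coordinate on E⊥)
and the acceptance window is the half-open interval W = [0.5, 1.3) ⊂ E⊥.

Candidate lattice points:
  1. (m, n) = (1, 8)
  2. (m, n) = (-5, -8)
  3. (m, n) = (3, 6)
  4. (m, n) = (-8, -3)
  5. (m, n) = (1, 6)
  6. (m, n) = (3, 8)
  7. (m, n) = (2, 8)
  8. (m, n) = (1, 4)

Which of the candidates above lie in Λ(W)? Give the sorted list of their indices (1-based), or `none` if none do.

Compute λ' = (5−√29)/2 = -0.192582, so π⊥(m,n) = m -0.192582·n.
candidate 1: (m,n)=(1,8) → π∥ = 1+8·λ ≈ 42.540659, π⊥ = 1+8·λ' ≈ -0.540659 ∉ [0.5, 1.3) ⇒ out
candidate 2: (m,n)=(-5,-8) → π∥ = -5-8·λ ≈ -46.540659, π⊥ = -5-8·λ' ≈ -3.459341 ∉ [0.5, 1.3) ⇒ out
candidate 3: (m,n)=(3,6) → π∥ = 3+6·λ ≈ 34.155494, π⊥ = 3+6·λ' ≈ 1.844506 ∉ [0.5, 1.3) ⇒ out
candidate 4: (m,n)=(-8,-3) → π∥ = -8-3·λ ≈ -23.577747, π⊥ = -8-3·λ' ≈ -7.422253 ∉ [0.5, 1.3) ⇒ out
candidate 5: (m,n)=(1,6) → π∥ = 1+6·λ ≈ 32.155494, π⊥ = 1+6·λ' ≈ -0.155494 ∉ [0.5, 1.3) ⇒ out
candidate 6: (m,n)=(3,8) → π∥ = 3+8·λ ≈ 44.540659, π⊥ = 3+8·λ' ≈ 1.459341 ∉ [0.5, 1.3) ⇒ out
candidate 7: (m,n)=(2,8) → π∥ = 2+8·λ ≈ 43.540659, π⊥ = 2+8·λ' ≈ 0.459341 ∉ [0.5, 1.3) ⇒ out
candidate 8: (m,n)=(1,4) → π∥ = 1+4·λ ≈ 21.770330, π⊥ = 1+4·λ' ≈ 0.229670 ∉ [0.5, 1.3) ⇒ out

none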